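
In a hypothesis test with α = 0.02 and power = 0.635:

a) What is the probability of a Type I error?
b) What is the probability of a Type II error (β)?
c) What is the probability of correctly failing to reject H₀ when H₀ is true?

a) Type I error probability = α = 0.02
b) Power = P(reject H₀ | H₁ true) = 1 - β = 0.635, so Type II error probability = β = 1 - Power = 0.365
c) P(fail to reject H₀ | H₀ true) = 1 - α = 0.98

Answer: a) 0.02, b) 0.365, c) 0.98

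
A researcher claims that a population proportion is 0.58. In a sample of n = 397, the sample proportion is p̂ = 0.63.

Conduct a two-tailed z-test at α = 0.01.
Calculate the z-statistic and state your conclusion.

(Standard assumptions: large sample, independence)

H₀: p = 0.58, H₁: p ≠ 0.58
Standard error: SE = √(p₀(1-p₀)/n) = √(0.58×0.42/397) = 0.024771
z-statistic: z = (p̂ - p₀)/SE = (0.63 - 0.58)/0.024771 = 2.0185
Critical value: z_0.005 = ±2.576
p-value = 0.0435
Decision: fail to reject H₀ at α = 0.01

Answer: z = 2.0185, fail to reject H₀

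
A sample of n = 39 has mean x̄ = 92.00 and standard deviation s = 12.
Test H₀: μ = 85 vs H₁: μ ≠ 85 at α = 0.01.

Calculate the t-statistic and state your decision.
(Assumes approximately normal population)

df = n - 1 = 38
SE = s/√n = 12/√39 = 1.9215
t = (x̄ - μ₀)/SE = (92.00 - 85)/1.9215 = 3.6430
Critical value: t_{0.005,38} = ±2.712
p-value ≈ 0.0008
Decision: reject H₀

Answer: t = 3.6430, reject H₀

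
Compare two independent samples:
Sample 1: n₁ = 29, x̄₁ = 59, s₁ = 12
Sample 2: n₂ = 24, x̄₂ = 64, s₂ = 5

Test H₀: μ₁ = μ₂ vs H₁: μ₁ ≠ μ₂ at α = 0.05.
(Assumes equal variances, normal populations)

Pooled variance: s²_p = [28×12² + 23×5²]/(51) = 90.3333
s_p = 9.5044
SE = s_p×√(1/n₁ + 1/n₂) = 9.5044×√(1/29 + 1/24) = 2.6228
t = (x̄₁ - x̄₂)/SE = (59 - 64)/2.6228 = -1.9064
df = 51, t-critical = ±2.008
Decision: fail to reject H₀

Answer: t = -1.9064, fail to reject H₀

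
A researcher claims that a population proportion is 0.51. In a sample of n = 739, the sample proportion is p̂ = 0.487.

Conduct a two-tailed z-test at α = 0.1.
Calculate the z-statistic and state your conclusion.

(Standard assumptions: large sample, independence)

H₀: p = 0.51, H₁: p ≠ 0.51
Standard error: SE = √(p₀(1-p₀)/n) = √(0.51×0.49/739) = 0.018389
z-statistic: z = (p̂ - p₀)/SE = (0.487 - 0.51)/0.018389 = -1.2507
Critical value: z_0.05 = ±1.645
p-value = 0.2110
Decision: fail to reject H₀ at α = 0.1

Answer: z = -1.2507, fail to reject H₀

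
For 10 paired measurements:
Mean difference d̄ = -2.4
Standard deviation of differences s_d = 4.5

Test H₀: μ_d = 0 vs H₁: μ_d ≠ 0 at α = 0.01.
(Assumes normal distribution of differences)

df = n - 1 = 9
SE = s_d/√n = 4.5/√10 = 1.4230
t = d̄/SE = -2.4/1.4230 = -1.6866
Critical value: t_{0.005,9} = ±3.250
p-value ≈ 0.1260
Decision: fail to reject H₀

Answer: t = -1.6866, fail to reject H₀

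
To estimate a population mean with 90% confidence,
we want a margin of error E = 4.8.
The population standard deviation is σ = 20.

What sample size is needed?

Answer: n = 47

Derivation:
z_0.05 = 1.645
n = (z×σ/E)² = (1.645×20/4.8)²
n = 46.9796
Round up: n = 47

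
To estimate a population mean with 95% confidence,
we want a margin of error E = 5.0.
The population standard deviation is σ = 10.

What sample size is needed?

z_0.025 = 1.960
n = (z×σ/E)² = (1.960×10/5.0)²
n = 15.3664
Round up: n = 16

Answer: n = 16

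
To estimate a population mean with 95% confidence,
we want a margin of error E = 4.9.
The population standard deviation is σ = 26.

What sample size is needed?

z_0.025 = 1.960
n = (z×σ/E)² = (1.960×26/4.9)²
n = 108.1600
Round up: n = 109

Answer: n = 109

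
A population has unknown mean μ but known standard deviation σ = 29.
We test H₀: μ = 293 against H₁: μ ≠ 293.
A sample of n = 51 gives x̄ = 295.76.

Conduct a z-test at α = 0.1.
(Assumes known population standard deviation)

Answer: z = 0.6797, fail to reject H₀

Derivation:
Standard error: SE = σ/√n = 29/√51 = 4.0608
z-statistic: z = (x̄ - μ₀)/SE = (295.76 - 293)/4.0608 = 0.6797
Critical value: ±1.645
p-value = 0.4967
Decision: fail to reject H₀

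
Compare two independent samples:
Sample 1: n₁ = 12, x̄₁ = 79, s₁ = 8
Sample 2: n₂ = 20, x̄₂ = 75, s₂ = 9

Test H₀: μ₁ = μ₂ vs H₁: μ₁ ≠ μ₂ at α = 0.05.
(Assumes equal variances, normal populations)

Answer: t = 1.2669, fail to reject H₀

Derivation:
Pooled variance: s²_p = [11×8² + 19×9²]/(30) = 74.7667
s_p = 8.6468
SE = s_p×√(1/n₁ + 1/n₂) = 8.6468×√(1/12 + 1/20) = 3.1574
t = (x̄₁ - x̄₂)/SE = (79 - 75)/3.1574 = 1.2669
df = 30, t-critical = ±2.042
Decision: fail to reject H₀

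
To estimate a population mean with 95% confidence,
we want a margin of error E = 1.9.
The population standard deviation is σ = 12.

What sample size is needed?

Answer: n = 154

Derivation:
z_0.025 = 1.960
n = (z×σ/E)² = (1.960×12/1.9)²
n = 153.2383
Round up: n = 154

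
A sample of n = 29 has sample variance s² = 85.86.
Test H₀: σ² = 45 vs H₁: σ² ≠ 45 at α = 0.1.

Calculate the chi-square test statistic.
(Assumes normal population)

df = n - 1 = 28
χ² = (n-1)s²/σ₀² = 28×85.86/45 = 53.4240
Critical values: χ²_{0.95,28} = 16.928, χ²_{0.05,28} = 41.337
Rejection region: χ² < 16.928 or χ² > 41.337
Decision: reject H₀

Answer: χ² = 53.4240, reject H₀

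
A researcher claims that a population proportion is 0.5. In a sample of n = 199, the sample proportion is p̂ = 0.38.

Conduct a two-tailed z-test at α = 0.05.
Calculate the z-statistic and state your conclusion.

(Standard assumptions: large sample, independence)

Answer: z = -3.3856, reject H₀

Derivation:
H₀: p = 0.5, H₁: p ≠ 0.5
Standard error: SE = √(p₀(1-p₀)/n) = √(0.5×0.5/199) = 0.035444
z-statistic: z = (p̂ - p₀)/SE = (0.38 - 0.5)/0.035444 = -3.3856
Critical value: z_0.025 = ±1.960
p-value = 0.0007
Decision: reject H₀ at α = 0.05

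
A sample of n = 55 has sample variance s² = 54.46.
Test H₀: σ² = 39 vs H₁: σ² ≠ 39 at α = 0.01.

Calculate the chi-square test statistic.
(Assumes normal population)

Answer: χ² = 75.4062, fail to reject H₀

Derivation:
df = n - 1 = 54
χ² = (n-1)s²/σ₀² = 54×54.46/39 = 75.4062
Critical values: χ²_{0.995,54} = 30.981, χ²_{0.005,54} = 84.502
Rejection region: χ² < 30.981 or χ² > 84.502
Decision: fail to reject H₀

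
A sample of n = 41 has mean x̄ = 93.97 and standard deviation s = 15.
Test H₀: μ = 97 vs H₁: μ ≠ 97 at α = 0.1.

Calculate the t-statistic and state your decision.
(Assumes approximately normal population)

Answer: t = -1.2934, fail to reject H₀

Derivation:
df = n - 1 = 40
SE = s/√n = 15/√41 = 2.3426
t = (x̄ - μ₀)/SE = (93.97 - 97)/2.3426 = -1.2934
Critical value: t_{0.05,40} = ±1.684
p-value ≈ 0.2033
Decision: fail to reject H₀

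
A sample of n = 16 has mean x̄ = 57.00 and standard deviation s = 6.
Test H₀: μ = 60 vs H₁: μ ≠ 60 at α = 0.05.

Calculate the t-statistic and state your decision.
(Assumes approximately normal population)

Answer: t = -2.0000, fail to reject H₀

Derivation:
df = n - 1 = 15
SE = s/√n = 6/√16 = 1.5000
t = (x̄ - μ₀)/SE = (57.00 - 60)/1.5000 = -2.0000
Critical value: t_{0.025,15} = ±2.131
p-value ≈ 0.0639
Decision: fail to reject H₀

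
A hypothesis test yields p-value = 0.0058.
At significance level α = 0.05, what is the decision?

Answer: reject H₀

Derivation:
Compare p-value to α:
0.0058 < 0.05
Decision: reject H₀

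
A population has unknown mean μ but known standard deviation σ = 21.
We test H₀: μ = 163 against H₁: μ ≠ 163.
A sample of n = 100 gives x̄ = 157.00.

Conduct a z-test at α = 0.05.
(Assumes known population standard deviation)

Standard error: SE = σ/√n = 21/√100 = 2.1000
z-statistic: z = (x̄ - μ₀)/SE = (157.00 - 163)/2.1000 = -2.8571
Critical value: ±1.960
p-value = 0.0043
Decision: reject H₀

Answer: z = -2.8571, reject H₀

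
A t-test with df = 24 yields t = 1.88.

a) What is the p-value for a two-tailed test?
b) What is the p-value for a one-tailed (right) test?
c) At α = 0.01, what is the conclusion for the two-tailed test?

Using t-distribution with df = 24:
a) Two-tailed: p = 2×P(T > 1.88) = 0.0723
b) One-tailed: p = P(T > 1.88) = 0.0362
c) 0.0723 ≥ 0.01, fail to reject H₀

Answer: a) 0.0723, b) 0.0362, c) fail to reject H₀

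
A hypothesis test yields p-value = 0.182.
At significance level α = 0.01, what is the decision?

Answer: fail to reject H₀

Derivation:
Compare p-value to α:
0.182 ≥ 0.01
Decision: fail to reject H₀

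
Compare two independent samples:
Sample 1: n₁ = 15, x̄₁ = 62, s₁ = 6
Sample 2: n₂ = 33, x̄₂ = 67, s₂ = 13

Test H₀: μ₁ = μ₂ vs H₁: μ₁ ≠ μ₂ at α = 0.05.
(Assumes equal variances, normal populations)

Answer: t = -1.4164, fail to reject H₀

Derivation:
Pooled variance: s²_p = [14×6² + 32×13²]/(46) = 128.5217
s_p = 11.3367
SE = s_p×√(1/n₁ + 1/n₂) = 11.3367×√(1/15 + 1/33) = 3.5302
t = (x̄₁ - x̄₂)/SE = (62 - 67)/3.5302 = -1.4164
df = 46, t-critical = ±2.013
Decision: fail to reject H₀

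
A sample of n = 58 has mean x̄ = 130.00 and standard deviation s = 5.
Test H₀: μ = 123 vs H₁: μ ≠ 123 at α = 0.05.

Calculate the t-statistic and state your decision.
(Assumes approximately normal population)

df = n - 1 = 57
SE = s/√n = 5/√58 = 0.6565
t = (x̄ - μ₀)/SE = (130.00 - 123)/0.6565 = 10.6626
Critical value: t_{0.025,57} = ±2.002
p-value < 0.0001
Decision: reject H₀

Answer: t = 10.6626, reject H₀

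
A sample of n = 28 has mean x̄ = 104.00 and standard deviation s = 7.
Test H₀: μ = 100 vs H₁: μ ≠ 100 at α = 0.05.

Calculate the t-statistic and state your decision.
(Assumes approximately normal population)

Answer: t = 3.0237, reject H₀

Derivation:
df = n - 1 = 27
SE = s/√n = 7/√28 = 1.3229
t = (x̄ - μ₀)/SE = (104.00 - 100)/1.3229 = 3.0237
Critical value: t_{0.025,27} = ±2.052
p-value ≈ 0.0054
Decision: reject H₀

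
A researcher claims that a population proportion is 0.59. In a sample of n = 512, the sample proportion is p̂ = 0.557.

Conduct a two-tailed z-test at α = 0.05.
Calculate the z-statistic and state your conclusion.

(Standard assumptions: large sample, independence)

H₀: p = 0.59, H₁: p ≠ 0.59
Standard error: SE = √(p₀(1-p₀)/n) = √(0.59×0.41/512) = 0.021736
z-statistic: z = (p̂ - p₀)/SE = (0.557 - 0.59)/0.021736 = -1.5182
Critical value: z_0.025 = ±1.960
p-value = 0.1290
Decision: fail to reject H₀ at α = 0.05

Answer: z = -1.5182, fail to reject H₀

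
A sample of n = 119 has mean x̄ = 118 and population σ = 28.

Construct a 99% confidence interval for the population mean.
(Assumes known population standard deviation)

Confidence level: 99%, α = 0.01
z_0.005 = 2.576
SE = σ/√n = 28/√119 = 2.5668
Margin of error = 2.576 × 2.5668 = 6.6121
CI: x̄ ± margin = 118 ± 6.6121
CI: (111.3879, 124.6121)

Answer: (111.3879, 124.6121)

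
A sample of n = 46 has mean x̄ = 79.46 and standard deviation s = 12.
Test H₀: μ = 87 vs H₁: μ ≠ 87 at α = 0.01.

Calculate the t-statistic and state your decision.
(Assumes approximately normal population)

df = n - 1 = 45
SE = s/√n = 12/√46 = 1.7693
t = (x̄ - μ₀)/SE = (79.46 - 87)/1.7693 = -4.2616
Critical value: t_{0.005,45} = ±2.690
p-value ≈ 0.0001
Decision: reject H₀

Answer: t = -4.2616, reject H₀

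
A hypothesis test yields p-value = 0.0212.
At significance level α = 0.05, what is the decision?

Answer: reject H₀

Derivation:
Compare p-value to α:
0.0212 < 0.05
Decision: reject H₀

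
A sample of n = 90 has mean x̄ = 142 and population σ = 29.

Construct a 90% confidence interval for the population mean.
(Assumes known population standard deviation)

Answer: (136.9714, 147.0286)

Derivation:
Confidence level: 90%, α = 0.1
z_0.05 = 1.645
SE = σ/√n = 29/√90 = 3.0569
Margin of error = 1.645 × 3.0569 = 5.0286
CI: x̄ ± margin = 142 ± 5.0286
CI: (136.9714, 147.0286)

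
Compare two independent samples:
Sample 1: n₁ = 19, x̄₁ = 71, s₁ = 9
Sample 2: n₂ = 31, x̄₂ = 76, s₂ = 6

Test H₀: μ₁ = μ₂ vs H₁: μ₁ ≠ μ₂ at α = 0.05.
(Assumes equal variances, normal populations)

Pooled variance: s²_p = [18×9² + 30×6²]/(48) = 52.8750
s_p = 7.2715
SE = s_p×√(1/n₁ + 1/n₂) = 7.2715×√(1/19 + 1/31) = 2.1186
t = (x̄₁ - x̄₂)/SE = (71 - 76)/2.1186 = -2.3600
df = 48, t-critical = ±2.011
Decision: reject H₀

Answer: t = -2.3600, reject H₀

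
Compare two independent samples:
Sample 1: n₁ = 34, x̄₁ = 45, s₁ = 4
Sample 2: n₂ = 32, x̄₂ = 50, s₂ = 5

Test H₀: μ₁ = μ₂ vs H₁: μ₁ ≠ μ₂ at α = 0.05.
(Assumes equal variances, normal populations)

Answer: t = -4.4992, reject H₀

Derivation:
Pooled variance: s²_p = [33×4² + 31×5²]/(64) = 20.3594
s_p = 4.5121
SE = s_p×√(1/n₁ + 1/n₂) = 4.5121×√(1/34 + 1/32) = 1.1113
t = (x̄₁ - x̄₂)/SE = (45 - 50)/1.1113 = -4.4992
df = 64, t-critical = ±1.998
Decision: reject H₀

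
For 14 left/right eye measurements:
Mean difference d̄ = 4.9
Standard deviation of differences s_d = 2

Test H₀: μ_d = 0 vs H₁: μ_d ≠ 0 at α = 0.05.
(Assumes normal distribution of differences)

df = n - 1 = 13
SE = s_d/√n = 2/√14 = 0.5345
t = d̄/SE = 4.9/0.5345 = 9.1674
Critical value: t_{0.025,13} = ±2.160
p-value < 0.0001
Decision: reject H₀

Answer: t = 9.1674, reject H₀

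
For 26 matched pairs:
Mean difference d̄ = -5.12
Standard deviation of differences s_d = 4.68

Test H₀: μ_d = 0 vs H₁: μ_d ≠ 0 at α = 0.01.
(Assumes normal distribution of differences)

Answer: t = -5.5786, reject H₀

Derivation:
df = n - 1 = 25
SE = s_d/√n = 4.68/√26 = 0.9178
t = d̄/SE = -5.12/0.9178 = -5.5786
Critical value: t_{0.005,25} = ±2.787
p-value < 0.0001
Decision: reject H₀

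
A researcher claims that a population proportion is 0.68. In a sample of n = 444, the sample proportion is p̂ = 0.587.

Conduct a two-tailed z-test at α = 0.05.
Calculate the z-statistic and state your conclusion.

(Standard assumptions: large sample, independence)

Answer: z = -4.2009, reject H₀

Derivation:
H₀: p = 0.68, H₁: p ≠ 0.68
Standard error: SE = √(p₀(1-p₀)/n) = √(0.68×0.32/444) = 0.022138
z-statistic: z = (p̂ - p₀)/SE = (0.587 - 0.68)/0.022138 = -4.2009
Critical value: z_0.025 = ±1.960
p-value < 0.0001
Decision: reject H₀ at α = 0.05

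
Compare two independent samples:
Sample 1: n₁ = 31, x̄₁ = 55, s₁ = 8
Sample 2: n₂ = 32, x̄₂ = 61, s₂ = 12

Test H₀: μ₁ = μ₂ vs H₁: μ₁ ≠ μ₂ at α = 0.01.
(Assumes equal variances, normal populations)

Pooled variance: s²_p = [30×8² + 31×12²]/(61) = 104.6557
s_p = 10.2301
SE = s_p×√(1/n₁ + 1/n₂) = 10.2301×√(1/31 + 1/32) = 2.5781
t = (x̄₁ - x̄₂)/SE = (55 - 61)/2.5781 = -2.3273
df = 61, t-critical = ±2.659
Decision: fail to reject H₀

Answer: t = -2.3273, fail to reject H₀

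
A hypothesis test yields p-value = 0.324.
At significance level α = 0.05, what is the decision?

Answer: fail to reject H₀

Derivation:
Compare p-value to α:
0.324 ≥ 0.05
Decision: fail to reject H₀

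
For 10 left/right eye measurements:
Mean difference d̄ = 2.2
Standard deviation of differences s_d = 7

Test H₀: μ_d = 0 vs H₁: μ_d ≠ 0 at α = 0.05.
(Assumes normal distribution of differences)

Answer: t = 0.9939, fail to reject H₀

Derivation:
df = n - 1 = 9
SE = s_d/√n = 7/√10 = 2.2136
t = d̄/SE = 2.2/2.2136 = 0.9939
Critical value: t_{0.025,9} = ±2.262
p-value ≈ 0.3462
Decision: fail to reject H₀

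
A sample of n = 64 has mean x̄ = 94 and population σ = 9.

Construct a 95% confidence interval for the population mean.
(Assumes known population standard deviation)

Confidence level: 95%, α = 0.05
z_0.025 = 1.960
SE = σ/√n = 9/√64 = 1.1250
Margin of error = 1.960 × 1.1250 = 2.2050
CI: x̄ ± margin = 94 ± 2.2050
CI: (91.7950, 96.2050)

Answer: (91.7950, 96.2050)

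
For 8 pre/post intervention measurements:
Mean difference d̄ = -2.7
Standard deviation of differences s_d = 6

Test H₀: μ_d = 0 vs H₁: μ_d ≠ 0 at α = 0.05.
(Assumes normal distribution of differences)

df = n - 1 = 7
SE = s_d/√n = 6/√8 = 2.1213
t = d̄/SE = -2.7/2.1213 = -1.2728
Critical value: t_{0.025,7} = ±2.365
p-value ≈ 0.2437
Decision: fail to reject H₀

Answer: t = -1.2728, fail to reject H₀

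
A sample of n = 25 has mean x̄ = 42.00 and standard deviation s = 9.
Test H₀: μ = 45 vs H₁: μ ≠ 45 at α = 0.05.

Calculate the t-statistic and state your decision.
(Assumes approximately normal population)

Answer: t = -1.6667, fail to reject H₀

Derivation:
df = n - 1 = 24
SE = s/√n = 9/√25 = 1.8000
t = (x̄ - μ₀)/SE = (42.00 - 45)/1.8000 = -1.6667
Critical value: t_{0.025,24} = ±2.064
p-value ≈ 0.1086
Decision: fail to reject H₀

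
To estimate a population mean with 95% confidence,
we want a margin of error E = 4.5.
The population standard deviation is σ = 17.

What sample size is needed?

Answer: n = 55

Derivation:
z_0.025 = 1.960
n = (z×σ/E)² = (1.960×17/4.5)²
n = 54.8258
Round up: n = 55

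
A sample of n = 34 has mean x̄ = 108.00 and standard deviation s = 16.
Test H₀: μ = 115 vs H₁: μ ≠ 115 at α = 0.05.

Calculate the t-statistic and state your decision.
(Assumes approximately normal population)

Answer: t = -2.5510, reject H₀

Derivation:
df = n - 1 = 33
SE = s/√n = 16/√34 = 2.7440
t = (x̄ - μ₀)/SE = (108.00 - 115)/2.7440 = -2.5510
Critical value: t_{0.025,33} = ±2.035
p-value ≈ 0.0156
Decision: reject H₀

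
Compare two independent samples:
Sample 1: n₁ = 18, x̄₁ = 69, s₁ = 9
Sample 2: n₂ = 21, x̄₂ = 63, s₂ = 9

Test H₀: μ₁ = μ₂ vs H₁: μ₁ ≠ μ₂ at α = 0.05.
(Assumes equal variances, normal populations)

Answer: t = 2.0755, reject H₀

Derivation:
Pooled variance: s²_p = [17×9² + 20×9²]/(37) = 81.0000
s_p = 9.0000
SE = s_p×√(1/n₁ + 1/n₂) = 9.0000×√(1/18 + 1/21) = 2.8909
t = (x̄₁ - x̄₂)/SE = (69 - 63)/2.8909 = 2.0755
df = 37, t-critical = ±2.026
Decision: reject H₀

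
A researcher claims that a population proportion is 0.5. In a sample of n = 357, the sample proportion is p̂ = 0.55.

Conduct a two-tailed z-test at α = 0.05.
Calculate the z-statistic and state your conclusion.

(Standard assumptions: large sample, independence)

H₀: p = 0.5, H₁: p ≠ 0.5
Standard error: SE = √(p₀(1-p₀)/n) = √(0.5×0.5/357) = 0.026463
z-statistic: z = (p̂ - p₀)/SE = (0.55 - 0.5)/0.026463 = 1.8894
Critical value: z_0.025 = ±1.960
p-value = 0.0588
Decision: fail to reject H₀ at α = 0.05

Answer: z = 1.8894, fail to reject H₀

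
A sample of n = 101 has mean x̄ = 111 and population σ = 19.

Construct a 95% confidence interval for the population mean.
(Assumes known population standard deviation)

Confidence level: 95%, α = 0.05
z_0.025 = 1.960
SE = σ/√n = 19/√101 = 1.8906
Margin of error = 1.960 × 1.8906 = 3.7056
CI: x̄ ± margin = 111 ± 3.7056
CI: (107.2944, 114.7056)

Answer: (107.2944, 114.7056)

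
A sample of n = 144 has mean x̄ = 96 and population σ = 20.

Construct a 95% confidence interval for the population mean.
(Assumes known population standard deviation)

Answer: (92.7333, 99.2667)

Derivation:
Confidence level: 95%, α = 0.05
z_0.025 = 1.960
SE = σ/√n = 20/√144 = 1.6667
Margin of error = 1.960 × 1.6667 = 3.2667
CI: x̄ ± margin = 96 ± 3.2667
CI: (92.7333, 99.2667)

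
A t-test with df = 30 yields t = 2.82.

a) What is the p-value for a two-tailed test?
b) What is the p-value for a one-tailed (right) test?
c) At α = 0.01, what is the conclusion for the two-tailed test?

Answer: a) 0.0084, b) 0.0042, c) reject H₀

Derivation:
Using t-distribution with df = 30:
a) Two-tailed: p = 2×P(T > 2.82) = 0.0084
b) One-tailed: p = P(T > 2.82) = 0.0042
c) 0.0084 < 0.01, reject H₀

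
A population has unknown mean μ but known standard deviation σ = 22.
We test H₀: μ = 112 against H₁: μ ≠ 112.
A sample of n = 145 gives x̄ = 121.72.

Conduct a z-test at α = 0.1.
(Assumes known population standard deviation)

Standard error: SE = σ/√n = 22/√145 = 1.8270
z-statistic: z = (x̄ - μ₀)/SE = (121.72 - 112)/1.8270 = 5.3202
Critical value: ±1.645
p-value < 0.0001
Decision: reject H₀

Answer: z = 5.3202, reject H₀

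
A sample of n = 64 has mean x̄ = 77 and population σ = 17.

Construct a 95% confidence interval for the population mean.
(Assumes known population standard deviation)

Answer: (72.8350, 81.1650)

Derivation:
Confidence level: 95%, α = 0.05
z_0.025 = 1.960
SE = σ/√n = 17/√64 = 2.1250
Margin of error = 1.960 × 2.1250 = 4.1650
CI: x̄ ± margin = 77 ± 4.1650
CI: (72.8350, 81.1650)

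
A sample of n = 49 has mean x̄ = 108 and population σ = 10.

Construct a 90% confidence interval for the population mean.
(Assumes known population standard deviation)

Confidence level: 90%, α = 0.1
z_0.05 = 1.645
SE = σ/√n = 10/√49 = 1.4286
Margin of error = 1.645 × 1.4286 = 2.3500
CI: x̄ ± margin = 108 ± 2.3500
CI: (105.6500, 110.3500)

Answer: (105.6500, 110.3500)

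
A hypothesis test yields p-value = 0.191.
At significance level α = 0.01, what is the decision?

Compare p-value to α:
0.191 ≥ 0.01
Decision: fail to reject H₀

Answer: fail to reject H₀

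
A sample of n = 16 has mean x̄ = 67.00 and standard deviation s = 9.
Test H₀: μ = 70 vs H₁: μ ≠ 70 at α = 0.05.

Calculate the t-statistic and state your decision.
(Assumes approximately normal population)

Answer: t = -1.3333, fail to reject H₀

Derivation:
df = n - 1 = 15
SE = s/√n = 9/√16 = 2.2500
t = (x̄ - μ₀)/SE = (67.00 - 70)/2.2500 = -1.3333
Critical value: t_{0.025,15} = ±2.131
p-value ≈ 0.2023
Decision: fail to reject H₀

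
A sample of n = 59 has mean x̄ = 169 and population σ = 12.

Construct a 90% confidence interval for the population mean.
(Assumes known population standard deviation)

Answer: (166.4300, 171.5700)

Derivation:
Confidence level: 90%, α = 0.1
z_0.05 = 1.645
SE = σ/√n = 12/√59 = 1.5623
Margin of error = 1.645 × 1.5623 = 2.5700
CI: x̄ ± margin = 169 ± 2.5700
CI: (166.4300, 171.5700)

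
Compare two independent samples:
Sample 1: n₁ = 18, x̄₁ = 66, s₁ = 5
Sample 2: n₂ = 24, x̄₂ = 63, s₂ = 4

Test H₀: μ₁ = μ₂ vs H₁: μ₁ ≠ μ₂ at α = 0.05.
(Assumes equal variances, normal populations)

Pooled variance: s²_p = [17×5² + 23×4²]/(40) = 19.8250
s_p = 4.4525
SE = s_p×√(1/n₁ + 1/n₂) = 4.4525×√(1/18 + 1/24) = 1.3883
t = (x̄₁ - x̄₂)/SE = (66 - 63)/1.3883 = 2.1609
df = 40, t-critical = ±2.021
Decision: reject H₀

Answer: t = 2.1609, reject H₀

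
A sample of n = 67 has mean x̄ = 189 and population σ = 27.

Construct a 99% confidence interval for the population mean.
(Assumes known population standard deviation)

Confidence level: 99%, α = 0.01
z_0.005 = 2.576
SE = σ/√n = 27/√67 = 3.2986
Margin of error = 2.576 × 3.2986 = 8.4972
CI: x̄ ± margin = 189 ± 8.4972
CI: (180.5028, 197.4972)

Answer: (180.5028, 197.4972)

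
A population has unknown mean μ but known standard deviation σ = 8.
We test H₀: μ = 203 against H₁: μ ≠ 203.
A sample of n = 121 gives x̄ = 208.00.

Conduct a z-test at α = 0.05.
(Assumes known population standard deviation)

Standard error: SE = σ/√n = 8/√121 = 0.7273
z-statistic: z = (x̄ - μ₀)/SE = (208.00 - 203)/0.7273 = 6.8747
Critical value: ±1.960
p-value < 0.0001
Decision: reject H₀

Answer: z = 6.8747, reject H₀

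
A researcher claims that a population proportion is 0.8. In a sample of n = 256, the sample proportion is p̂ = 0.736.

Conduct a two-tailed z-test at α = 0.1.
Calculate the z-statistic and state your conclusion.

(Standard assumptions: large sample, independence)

Answer: z = -2.5600, reject H₀

Derivation:
H₀: p = 0.8, H₁: p ≠ 0.8
Standard error: SE = √(p₀(1-p₀)/n) = √(0.8×0.2/256) = 0.025000
z-statistic: z = (p̂ - p₀)/SE = (0.736 - 0.8)/0.025000 = -2.5600
Critical value: z_0.05 = ±1.645
p-value = 0.0105
Decision: reject H₀ at α = 0.1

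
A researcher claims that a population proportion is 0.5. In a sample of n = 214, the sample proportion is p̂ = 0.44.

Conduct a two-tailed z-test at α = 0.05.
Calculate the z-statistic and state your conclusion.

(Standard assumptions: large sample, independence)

H₀: p = 0.5, H₁: p ≠ 0.5
Standard error: SE = √(p₀(1-p₀)/n) = √(0.5×0.5/214) = 0.034179
z-statistic: z = (p̂ - p₀)/SE = (0.44 - 0.5)/0.034179 = -1.7555
Critical value: z_0.025 = ±1.960
p-value = 0.0792
Decision: fail to reject H₀ at α = 0.05

Answer: z = -1.7555, fail to reject H₀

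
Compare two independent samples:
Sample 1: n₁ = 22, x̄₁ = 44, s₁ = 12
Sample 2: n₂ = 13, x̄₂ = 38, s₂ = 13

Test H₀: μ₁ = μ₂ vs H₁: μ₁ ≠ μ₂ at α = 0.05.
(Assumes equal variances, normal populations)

Pooled variance: s²_p = [21×12² + 12×13²]/(33) = 153.0909
s_p = 12.3730
SE = s_p×√(1/n₁ + 1/n₂) = 12.3730×√(1/22 + 1/13) = 4.3284
t = (x̄₁ - x̄₂)/SE = (44 - 38)/4.3284 = 1.3862
df = 33, t-critical = ±2.035
Decision: fail to reject H₀

Answer: t = 1.3862, fail to reject H₀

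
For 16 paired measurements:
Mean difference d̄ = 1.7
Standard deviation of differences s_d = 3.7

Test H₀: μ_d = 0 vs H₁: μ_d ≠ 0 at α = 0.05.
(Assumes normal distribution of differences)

Answer: t = 1.8378, fail to reject H₀

Derivation:
df = n - 1 = 15
SE = s_d/√n = 3.7/√16 = 0.9250
t = d̄/SE = 1.7/0.9250 = 1.8378
Critical value: t_{0.025,15} = ±2.131
p-value ≈ 0.0860
Decision: fail to reject H₀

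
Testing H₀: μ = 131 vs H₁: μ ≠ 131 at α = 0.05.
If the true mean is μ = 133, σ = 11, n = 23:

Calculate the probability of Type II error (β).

SE = σ/√n = 11/√23 = 2.2937
Critical values: μ₀ ± z_0.025×SE = 131 ± 1.960×2.2937
Acceptance region: (126.5043, 135.4957)
Under H₁ (μ = 133): z_high = (135.4957 - 133)/2.2937 = 1.0881, z_low = (126.5043 - 133)/2.2937 = -2.8320
β = P(not reject | H₁) = Φ(1.0881) - Φ(-2.8320) ≈ 0.8594

Answer: β ≈ 0.8594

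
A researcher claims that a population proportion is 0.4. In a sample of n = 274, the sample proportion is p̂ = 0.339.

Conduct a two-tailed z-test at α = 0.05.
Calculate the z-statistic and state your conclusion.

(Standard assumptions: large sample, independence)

Answer: z = -2.0611, reject H₀

Derivation:
H₀: p = 0.4, H₁: p ≠ 0.4
Standard error: SE = √(p₀(1-p₀)/n) = √(0.4×0.6/274) = 0.029596
z-statistic: z = (p̂ - p₀)/SE = (0.339 - 0.4)/0.029596 = -2.0611
Critical value: z_0.025 = ±1.960
p-value = 0.0393
Decision: reject H₀ at α = 0.05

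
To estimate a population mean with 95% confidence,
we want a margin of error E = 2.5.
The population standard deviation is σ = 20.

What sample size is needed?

Answer: n = 246

Derivation:
z_0.025 = 1.960
n = (z×σ/E)² = (1.960×20/2.5)²
n = 245.8624
Round up: n = 246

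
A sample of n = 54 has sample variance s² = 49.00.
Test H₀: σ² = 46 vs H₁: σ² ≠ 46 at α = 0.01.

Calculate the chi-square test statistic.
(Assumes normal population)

df = n - 1 = 53
χ² = (n-1)s²/σ₀² = 53×49.00/46 = 56.4565
Critical values: χ²_{0.995,53} = 30.230, χ²_{0.005,53} = 83.253
Rejection region: χ² < 30.230 or χ² > 83.253
Decision: fail to reject H₀

Answer: χ² = 56.4565, fail to reject H₀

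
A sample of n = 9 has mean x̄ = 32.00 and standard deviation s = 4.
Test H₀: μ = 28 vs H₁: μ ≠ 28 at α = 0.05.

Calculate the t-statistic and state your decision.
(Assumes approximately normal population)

df = n - 1 = 8
SE = s/√n = 4/√9 = 1.3333
t = (x̄ - μ₀)/SE = (32.00 - 28)/1.3333 = 3.0001
Critical value: t_{0.025,8} = ±2.306
p-value ≈ 0.0171
Decision: reject H₀

Answer: t = 3.0001, reject H₀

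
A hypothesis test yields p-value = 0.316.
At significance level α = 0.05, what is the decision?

Answer: fail to reject H₀

Derivation:
Compare p-value to α:
0.316 ≥ 0.05
Decision: fail to reject H₀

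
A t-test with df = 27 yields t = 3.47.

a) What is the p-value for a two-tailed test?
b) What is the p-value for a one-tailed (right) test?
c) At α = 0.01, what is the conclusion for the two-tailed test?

Answer: a) 0.0018, b) 0.0009, c) reject H₀

Derivation:
Using t-distribution with df = 27:
a) Two-tailed: p = 2×P(T > 3.47) = 0.0018
b) One-tailed: p = P(T > 3.47) = 0.0009
c) 0.0018 < 0.01, reject H₀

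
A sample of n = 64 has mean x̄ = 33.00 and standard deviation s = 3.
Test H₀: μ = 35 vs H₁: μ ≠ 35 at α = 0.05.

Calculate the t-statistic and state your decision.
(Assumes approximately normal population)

df = n - 1 = 63
SE = s/√n = 3/√64 = 0.3750
t = (x̄ - μ₀)/SE = (33.00 - 35)/0.3750 = -5.3333
Critical value: t_{0.025,63} = ±1.998
p-value < 0.0001
Decision: reject H₀

Answer: t = -5.3333, reject H₀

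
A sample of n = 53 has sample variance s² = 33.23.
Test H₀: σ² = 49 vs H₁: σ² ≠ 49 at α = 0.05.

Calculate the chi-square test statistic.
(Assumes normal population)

df = n - 1 = 52
χ² = (n-1)s²/σ₀² = 52×33.23/49 = 35.2645
Critical values: χ²_{0.975,52} = 33.968, χ²_{0.025,52} = 73.810
Rejection region: χ² < 33.968 or χ² > 73.810
Decision: fail to reject H₀

Answer: χ² = 35.2645, fail to reject H₀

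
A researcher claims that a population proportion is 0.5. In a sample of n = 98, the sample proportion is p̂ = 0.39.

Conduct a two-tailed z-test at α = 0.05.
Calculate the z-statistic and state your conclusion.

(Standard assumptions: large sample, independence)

Answer: z = -2.1779, reject H₀

Derivation:
H₀: p = 0.5, H₁: p ≠ 0.5
Standard error: SE = √(p₀(1-p₀)/n) = √(0.5×0.5/98) = 0.050508
z-statistic: z = (p̂ - p₀)/SE = (0.39 - 0.5)/0.050508 = -2.1779
Critical value: z_0.025 = ±1.960
p-value = 0.0294
Decision: reject H₀ at α = 0.05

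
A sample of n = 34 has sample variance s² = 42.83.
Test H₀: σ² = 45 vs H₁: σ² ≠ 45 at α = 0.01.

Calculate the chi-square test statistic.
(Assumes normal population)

df = n - 1 = 33
χ² = (n-1)s²/σ₀² = 33×42.83/45 = 31.4087
Critical values: χ²_{0.995,33} = 15.815, χ²_{0.005,33} = 57.648
Rejection region: χ² < 15.815 or χ² > 57.648
Decision: fail to reject H₀

Answer: χ² = 31.4087, fail to reject H₀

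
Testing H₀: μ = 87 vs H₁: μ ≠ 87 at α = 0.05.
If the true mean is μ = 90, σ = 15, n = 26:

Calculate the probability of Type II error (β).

Answer: β ≈ 0.8250

Derivation:
SE = σ/√n = 15/√26 = 2.9417
Critical values: μ₀ ± z_0.025×SE = 87 ± 1.960×2.9417
Acceptance region: (81.2343, 92.7657)
Under H₁ (μ = 90): z_high = (92.7657 - 90)/2.9417 = 0.9402, z_low = (81.2343 - 90)/2.9417 = -2.9798
β = P(not reject | H₁) = Φ(0.9402) - Φ(-2.9798) ≈ 0.8250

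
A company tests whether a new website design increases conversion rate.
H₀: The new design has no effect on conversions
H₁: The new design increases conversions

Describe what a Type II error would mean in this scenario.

Type I error (α): Rejecting H₀ when H₀ is true
Type II error (β): Failing to reject H₀ when H₁ is true

Answer: Keeping the old design when the new one would have increased conversions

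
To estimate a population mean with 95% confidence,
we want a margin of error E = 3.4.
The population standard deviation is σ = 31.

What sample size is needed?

Answer: n = 320

Derivation:
z_0.025 = 1.960
n = (z×σ/E)² = (1.960×31/3.4)²
n = 319.3579
Round up: n = 320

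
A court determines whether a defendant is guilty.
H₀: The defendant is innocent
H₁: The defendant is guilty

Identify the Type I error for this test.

Answer: Convicting an innocent person

Derivation:
Type I error: rejecting H₀ when it is actually true (false positive).
Type II error: failing to reject H₀ when H₁ is actually true (false negative).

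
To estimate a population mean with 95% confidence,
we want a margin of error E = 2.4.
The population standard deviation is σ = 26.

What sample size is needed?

z_0.025 = 1.960
n = (z×σ/E)² = (1.960×26/2.4)²
n = 450.8544
Round up: n = 451

Answer: n = 451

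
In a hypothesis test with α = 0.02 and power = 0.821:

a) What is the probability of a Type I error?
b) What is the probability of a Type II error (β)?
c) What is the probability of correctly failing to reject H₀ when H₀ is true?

a) Type I error probability = α = 0.02
b) Power = P(reject H₀ | H₁ true) = 1 - β = 0.821, so Type II error probability = β = 1 - Power = 0.179
c) P(fail to reject H₀ | H₀ true) = 1 - α = 0.98

Answer: a) 0.02, b) 0.179, c) 0.98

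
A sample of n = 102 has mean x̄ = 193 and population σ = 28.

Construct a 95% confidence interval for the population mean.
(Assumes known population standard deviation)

Answer: (187.5661, 198.4339)

Derivation:
Confidence level: 95%, α = 0.05
z_0.025 = 1.960
SE = σ/√n = 28/√102 = 2.7724
Margin of error = 1.960 × 2.7724 = 5.4339
CI: x̄ ± margin = 193 ± 5.4339
CI: (187.5661, 198.4339)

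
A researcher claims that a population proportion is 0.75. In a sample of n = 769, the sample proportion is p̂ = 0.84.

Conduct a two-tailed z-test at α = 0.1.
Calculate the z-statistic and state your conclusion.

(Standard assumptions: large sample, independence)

H₀: p = 0.75, H₁: p ≠ 0.75
Standard error: SE = √(p₀(1-p₀)/n) = √(0.75×0.25/769) = 0.015615
z-statistic: z = (p̂ - p₀)/SE = (0.84 - 0.75)/0.015615 = 5.7637
Critical value: z_0.05 = ±1.645
p-value < 0.0001
Decision: reject H₀ at α = 0.1

Answer: z = 5.7637, reject H₀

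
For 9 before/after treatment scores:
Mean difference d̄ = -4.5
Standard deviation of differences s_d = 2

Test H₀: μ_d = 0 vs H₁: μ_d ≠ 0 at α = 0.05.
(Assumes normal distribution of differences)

df = n - 1 = 8
SE = s_d/√n = 2/√9 = 0.6667
t = d̄/SE = -4.5/0.6667 = -6.7497
Critical value: t_{0.025,8} = ±2.306
p-value ≈ 0.0001
Decision: reject H₀

Answer: t = -6.7497, reject H₀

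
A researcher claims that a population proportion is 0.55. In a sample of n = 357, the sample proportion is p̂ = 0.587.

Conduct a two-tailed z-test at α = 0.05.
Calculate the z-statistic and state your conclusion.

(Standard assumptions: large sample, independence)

Answer: z = 1.4052, fail to reject H₀

Derivation:
H₀: p = 0.55, H₁: p ≠ 0.55
Standard error: SE = √(p₀(1-p₀)/n) = √(0.55×0.45/357) = 0.026330
z-statistic: z = (p̂ - p₀)/SE = (0.587 - 0.55)/0.026330 = 1.4052
Critical value: z_0.025 = ±1.960
p-value = 0.1600
Decision: fail to reject H₀ at α = 0.05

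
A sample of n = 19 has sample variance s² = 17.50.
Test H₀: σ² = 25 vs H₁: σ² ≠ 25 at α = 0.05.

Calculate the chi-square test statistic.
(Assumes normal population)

df = n - 1 = 18
χ² = (n-1)s²/σ₀² = 18×17.50/25 = 12.6000
Critical values: χ²_{0.975,18} = 8.231, χ²_{0.025,18} = 31.526
Rejection region: χ² < 8.231 or χ² > 31.526
Decision: fail to reject H₀

Answer: χ² = 12.6000, fail to reject H₀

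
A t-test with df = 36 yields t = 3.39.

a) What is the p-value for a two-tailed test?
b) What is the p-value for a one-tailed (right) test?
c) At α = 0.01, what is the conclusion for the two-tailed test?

Using t-distribution with df = 36:
a) Two-tailed: p = 2×P(T > 3.39) = 0.0017
b) One-tailed: p = P(T > 3.39) = 0.0009
c) 0.0017 < 0.01, reject H₀

Answer: a) 0.0017, b) 0.0009, c) reject H₀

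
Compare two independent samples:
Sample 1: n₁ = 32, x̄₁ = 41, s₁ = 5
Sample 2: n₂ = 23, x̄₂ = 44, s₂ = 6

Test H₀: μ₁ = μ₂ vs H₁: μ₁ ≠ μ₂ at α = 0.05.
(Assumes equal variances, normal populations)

Pooled variance: s²_p = [31×5² + 22×6²]/(53) = 29.5660
s_p = 5.4375
SE = s_p×√(1/n₁ + 1/n₂) = 5.4375×√(1/32 + 1/23) = 1.4864
t = (x̄₁ - x̄₂)/SE = (41 - 44)/1.4864 = -2.0183
df = 53, t-critical = ±2.006
Decision: reject H₀

Answer: t = -2.0183, reject H₀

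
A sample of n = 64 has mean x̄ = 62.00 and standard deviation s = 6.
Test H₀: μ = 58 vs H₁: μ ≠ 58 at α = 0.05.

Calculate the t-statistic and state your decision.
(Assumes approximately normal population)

Answer: t = 5.3333, reject H₀

Derivation:
df = n - 1 = 63
SE = s/√n = 6/√64 = 0.7500
t = (x̄ - μ₀)/SE = (62.00 - 58)/0.7500 = 5.3333
Critical value: t_{0.025,63} = ±1.998
p-value < 0.0001
Decision: reject H₀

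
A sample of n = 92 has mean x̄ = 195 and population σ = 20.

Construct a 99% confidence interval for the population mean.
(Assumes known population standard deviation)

Answer: (189.6288, 200.3712)

Derivation:
Confidence level: 99%, α = 0.01
z_0.005 = 2.576
SE = σ/√n = 20/√92 = 2.0851
Margin of error = 2.576 × 2.0851 = 5.3712
CI: x̄ ± margin = 195 ± 5.3712
CI: (189.6288, 200.3712)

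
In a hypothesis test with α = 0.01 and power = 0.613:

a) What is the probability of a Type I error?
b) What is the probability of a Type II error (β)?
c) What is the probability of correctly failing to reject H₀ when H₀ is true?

Answer: a) 0.01, b) 0.387, c) 0.99

Derivation:
a) Type I error probability = α = 0.01
b) Power = P(reject H₀ | H₁ true) = 1 - β = 0.613, so Type II error probability = β = 1 - Power = 0.387
c) P(fail to reject H₀ | H₀ true) = 1 - α = 0.99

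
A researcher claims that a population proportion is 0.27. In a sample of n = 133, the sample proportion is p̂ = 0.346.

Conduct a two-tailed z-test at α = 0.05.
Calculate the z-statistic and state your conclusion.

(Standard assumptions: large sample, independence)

Answer: z = 1.9742, reject H₀

Derivation:
H₀: p = 0.27, H₁: p ≠ 0.27
Standard error: SE = √(p₀(1-p₀)/n) = √(0.27×0.73/133) = 0.038496
z-statistic: z = (p̂ - p₀)/SE = (0.346 - 0.27)/0.038496 = 1.9742
Critical value: z_0.025 = ±1.960
p-value = 0.0484
Decision: reject H₀ at α = 0.05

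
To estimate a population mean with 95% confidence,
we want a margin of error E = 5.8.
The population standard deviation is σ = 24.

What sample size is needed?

z_0.025 = 1.960
n = (z×σ/E)² = (1.960×24/5.8)²
n = 65.7777
Round up: n = 66

Answer: n = 66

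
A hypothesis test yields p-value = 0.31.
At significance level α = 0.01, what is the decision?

Compare p-value to α:
0.31 ≥ 0.01
Decision: fail to reject H₀

Answer: fail to reject H₀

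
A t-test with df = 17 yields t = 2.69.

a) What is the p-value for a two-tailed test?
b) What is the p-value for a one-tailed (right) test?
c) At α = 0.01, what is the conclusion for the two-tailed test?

Answer: a) 0.0155, b) 0.0077, c) fail to reject H₀

Derivation:
Using t-distribution with df = 17:
a) Two-tailed: p = 2×P(T > 2.69) = 0.0155
b) One-tailed: p = P(T > 2.69) = 0.0077
c) 0.0155 ≥ 0.01, fail to reject H₀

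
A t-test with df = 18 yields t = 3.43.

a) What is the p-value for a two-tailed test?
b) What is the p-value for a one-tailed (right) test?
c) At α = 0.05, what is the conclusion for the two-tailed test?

Using t-distribution with df = 18:
a) Two-tailed: p = 2×P(T > 3.43) = 0.0030
b) One-tailed: p = P(T > 3.43) = 0.0015
c) 0.0030 < 0.05, reject H₀

Answer: a) 0.0030, b) 0.0015, c) reject H₀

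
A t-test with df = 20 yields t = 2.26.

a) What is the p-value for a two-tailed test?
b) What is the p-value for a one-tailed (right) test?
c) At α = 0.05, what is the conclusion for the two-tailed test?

Using t-distribution with df = 20:
a) Two-tailed: p = 2×P(T > 2.26) = 0.0351
b) One-tailed: p = P(T > 2.26) = 0.0176
c) 0.0351 < 0.05, reject H₀

Answer: a) 0.0351, b) 0.0176, c) reject H₀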